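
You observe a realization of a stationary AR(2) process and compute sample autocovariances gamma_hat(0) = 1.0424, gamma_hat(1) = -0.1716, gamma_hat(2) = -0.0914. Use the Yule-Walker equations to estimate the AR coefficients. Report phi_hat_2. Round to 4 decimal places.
\hat\phi_{2} = -0.1180

The Yule-Walker equations for an AR(p) process read, in matrix form,
  Gamma_p phi = r_p,   with   (Gamma_p)_{ij} = gamma(|i - j|),
                       (r_p)_i = gamma(i),   i,j = 1..p.
Substitute the sample gammas (Toeplitz matrix and right-hand side of size 2):
  Gamma_p = [[1.0424, -0.1716], [-0.1716, 1.0424]]
  r_p     = [-0.1716, -0.0914]
Written out:
  1.0424 phi_1 - 0.1716 phi_2 = -0.1716
  -0.1716 phi_1 + 1.0424 phi_2 = -0.0914
Solve by Cramer's rule:
  det = gamma(0)^2 - gamma(1)^2 = (1.0424)^2 - (-0.1716)^2 = 1.08659776 - 0.02944656 = 1.0571512
  phi_hat_1 = [gamma(1) gamma(0) - gamma(1) gamma(2)] / det = [(-0.1716)(1.0424) - (-0.1716)(-0.0914)] / 1.0571512 = -0.19456008 / 1.0571512 = -0.184
  phi_hat_2 = [gamma(0) gamma(2) - gamma(1)^2] / det = [(1.0424)(-0.0914) - (-0.1716)^2] / 1.0571512 = -0.12472192 / 1.0571512 = -0.118
So phi_hat = [-0.1840, -0.1180].
Therefore phi_hat_2 = -0.1180.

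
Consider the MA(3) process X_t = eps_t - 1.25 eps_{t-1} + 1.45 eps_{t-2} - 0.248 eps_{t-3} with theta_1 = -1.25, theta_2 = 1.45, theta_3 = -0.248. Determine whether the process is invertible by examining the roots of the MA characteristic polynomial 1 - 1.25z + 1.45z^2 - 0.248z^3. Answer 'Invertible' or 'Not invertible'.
\text{Not invertible}

The MA(q) characteristic polynomial is P(z) = 1 - 1.25z + 1.45z^2 - 0.248z^3.
Invertibility requires all roots to lie outside the unit circle, i.e. |z| > 1 for every root.
Degree 3: look for a simple real root z0 first, then factor out (1 - z/z0) and solve the remaining quadratic.
Testing z0 = 5: P(5) = 1 + (-1.25)(5) + (1.45)(5)^2 + (-0.248)(5)^3
  = 1 + (-6.25) + (36.25) + (-31) = 0.  So z_0 = 5 is a root, |z_0| = 5.
Divide out the factor (1 - 0.2 z) = (1 - z/z0) (since 1/z0 = 0.2):
  P(z) = (1 - 0.2 z)(1 + (-1.05) z + (1.24) z^2)
  [check: z-coef -1.05 - (0.2) = -1.25; z^2-coef 1.24 - (0.2)(-1.05) = 1.45; z^3-coef -(0.2)(1.24) = -0.248.]
Remaining roots from the quadratic factor 1 + (-1.05) z + (1.24) z^2:
  Set 1 + (-1.05) z + (1.24) z^2 = 0, i.e. a z^2 + b z + c = 0 with a = 1.24, b = -1.05, c = 1.
  Discriminant D = b^2 - 4ac = (-1.05)^2 - 4*(1.24)*1 = 1.1025 - (4.96) = -3.8575.
  D < 0, so the roots are the complex-conjugate pair z = (-b +/- i sqrt(-D)) / (2a) = 0.4234 +/- 0.792i.
  For a conjugate pair |z|^2 = z * conj(z) = (product of roots) = c/a = 1/(1.24) = 0.806452, so |z| = sqrt(0.806452) = 0.898 for both roots.
Moduli of all roots: 5.0000, 0.8980, 0.8980.
All moduli strictly greater than 1? No.
Verdict: Not invertible.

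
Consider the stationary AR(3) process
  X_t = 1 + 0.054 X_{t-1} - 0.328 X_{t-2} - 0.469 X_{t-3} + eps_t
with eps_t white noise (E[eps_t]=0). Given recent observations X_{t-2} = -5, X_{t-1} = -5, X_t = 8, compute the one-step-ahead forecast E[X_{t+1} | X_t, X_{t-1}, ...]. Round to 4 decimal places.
E[X_{t+1} \mid \mathcal F_t] = 5.4170

For an AR(p) model X_t = c + sum_i phi_i X_{t-i} + eps_t, the
one-step-ahead conditional mean is
  E[X_{t+1} | X_t, ...] = c + sum_i phi_i X_{t+1-i}.
Substitute known values:
  E[X_{t+1} | ...] = 1 + (0.054) * (8) + (-0.328) * (-5) + (-0.469) * (-5)
                   = 5.4170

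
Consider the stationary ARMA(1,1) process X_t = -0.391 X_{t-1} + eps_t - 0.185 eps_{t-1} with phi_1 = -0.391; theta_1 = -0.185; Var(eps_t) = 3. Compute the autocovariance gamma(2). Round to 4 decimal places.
\gamma(2) = 0.8553

Multiply the model equation by X_{t-k} and take expectations. With theta_0 = psi_0 = 1 and psi_j the MA(infinity) weights, this gives
  gamma(k) - sum_i phi_i gamma(k-i) = c_k,
  c_k = sigma^2 * sum_{j=k..q} theta_j psi_{j-k}   (c_k = 0 for k > q),
using gamma(-m) = gamma(m).
psi-weights needed (psi_j = theta_j + sum_i phi_i psi_{j-i}):
  psi_1 = theta_1 + phi_1 = -0.185 + (-0.391) = -0.576
Right-hand sides:
  c_0 = sigma^2 (1 + theta_1 psi_1) = 3 * (1 + (-0.185)(-0.576)) = 3 * 1.10656 = 3.31968
  c_1 = sigma^2 theta_1 = 3 * (-0.185) = -0.555
  c_2 = 0
Equations for k = 0 and k = 1 (AR order 1):
  gamma(0) = phi_1 gamma(1) + c_0
  gamma(1) = phi_1 gamma(0) + c_1
Substituting the second into the first: gamma(0) (1 - phi_1^2) = c_0 + phi_1 c_1, so
  gamma(0) = (c_0 + phi_1 c_1) / (1 - phi_1^2) = (3.31968 + (-0.391)(-0.555)) / (1 - (-0.391)^2) = 3.536685 / 0.847119 = 4.174957.
  gamma(1) = phi_1 gamma(0) + c_1 = (-0.391)(4.174957) + (-0.555) = -2.187408.
For k = 2 (> q): gamma(2) = phi_1 gamma(1) = (-0.391)(-2.187408) = 0.855277.
Therefore gamma(2) = 0.8553 (to 4 decimal places).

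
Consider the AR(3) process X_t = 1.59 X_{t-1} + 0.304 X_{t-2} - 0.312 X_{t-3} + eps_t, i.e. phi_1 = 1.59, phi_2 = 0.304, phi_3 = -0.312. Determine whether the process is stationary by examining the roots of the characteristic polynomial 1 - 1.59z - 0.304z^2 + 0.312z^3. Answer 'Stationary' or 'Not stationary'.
\text{Not stationary}

The AR(p) characteristic polynomial is P(z) = 1 - 1.59z - 0.304z^2 + 0.312z^3.
Stationarity requires all roots to lie outside the unit circle, i.e. |z| > 1 for every root.
Degree 3: look for a simple real root z0 first, then factor out (1 - z/z0) and solve the remaining quadratic.
Testing z0 = 2.5: P(2.5) = 1 + (-1.59)(2.5) + (-0.304)(2.5)^2 + (0.312)(2.5)^3
  = 1 + (-3.975) + (-1.9) + (4.875) = 0.  So z_0 = 2.5 is a root, |z_0| = 2.5.
Divide out the factor (1 - 0.4 z) = (1 - z/z0) (since 1/z0 = 0.4):
  P(z) = (1 - 0.4 z)(1 + (-1.19) z + (-0.78) z^2)
  [check: z-coef -1.19 - (0.4) = -1.59; z^2-coef -0.78 - (0.4)(-1.19) = -0.304; z^3-coef -(0.4)(-0.78) = 0.312.]
Remaining roots from the quadratic factor 1 + (-1.19) z + (-0.78) z^2:
  Set 1 + (-1.19) z + (-0.78) z^2 = 0, i.e. a z^2 + b z + c = 0 with a = -0.78, b = -1.19, c = 1.
  Discriminant D = b^2 - 4ac = (-1.19)^2 - 4*(-0.78)*1 = 1.4161 - (-3.12) = 4.5361.
  D >= 0, so the roots are real: z = (-b +/- sqrt(D)) / (2a) = (1.19 +/- 2.129812) / (-1.56).
    z_1 = (1.19 + 2.129812) / (-1.56) = -2.1281,   |z_1| = 2.1281.
    z_2 = (1.19 - 2.129812) / (-1.56) = 0.6024,   |z_2| = 0.6024.
Moduli of all roots: 2.5000, 2.1281, 0.6024.
All moduli strictly greater than 1? No.
Verdict: Not stationary.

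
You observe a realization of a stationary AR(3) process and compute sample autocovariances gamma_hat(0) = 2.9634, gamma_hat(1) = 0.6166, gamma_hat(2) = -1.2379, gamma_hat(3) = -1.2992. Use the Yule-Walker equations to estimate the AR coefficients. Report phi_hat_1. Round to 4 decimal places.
\hat\phi_{1} = 0.1710

The Yule-Walker equations for an AR(p) process read, in matrix form,
  Gamma_p phi = r_p,   with   (Gamma_p)_{ij} = gamma(|i - j|),
                       (r_p)_i = gamma(i),   i,j = 1..p.
Substitute the sample gammas (Toeplitz matrix and right-hand side of size 3):
  Gamma_p = [[2.9634, 0.6166, -1.2379], [0.6166, 2.9634, 0.6166], [-1.2379, 0.6166, 2.9634]]
  r_p     = [0.6166, -1.2379, -1.2992]
Written out (R1..R3):
  (R1) 2.9634 phi_1 + 0.6166 phi_2 - 1.2379 phi_3 = 0.6166
  (R2) 0.6166 phi_1 + 2.9634 phi_2 + 0.6166 phi_3 = -1.2379
  (R3) -1.2379 phi_1 + 0.6166 phi_2 + 2.9634 phi_3 = -1.2992
Gaussian elimination:
  R2 <- R2 - (0.6166/2.9634) R1 = R2 - (0.208072) R1:  2.835103 phi_2 + 0.874172 phi_3 = -1.366197
  R3 <- R3 - (-1.2379/2.9634) R1 = R3 - (-0.41773) R1:  0.874172 phi_2 + 2.446292 phi_3 = -1.041628
  R3 <- R3 - (0.874172/2.835103) R2 = R3 - (0.308339) R2:  2.176751 phi_3 = -0.620376
Back-substitution:
  phi_hat_3 = -0.620376 / 2.176751 = -0.285001
  phi_hat_2 = (-1.366197 - (0.874172)(-0.285001)) / 2.835103 = -0.394009
  phi_hat_1 = (0.6166 - (0.6166)(-0.394009) - (-1.2379)(-0.285001)) / 2.9634 = 0.171001
So phi_hat = [0.1710, -0.3940, -0.2850].
Therefore phi_hat_1 = 0.1710.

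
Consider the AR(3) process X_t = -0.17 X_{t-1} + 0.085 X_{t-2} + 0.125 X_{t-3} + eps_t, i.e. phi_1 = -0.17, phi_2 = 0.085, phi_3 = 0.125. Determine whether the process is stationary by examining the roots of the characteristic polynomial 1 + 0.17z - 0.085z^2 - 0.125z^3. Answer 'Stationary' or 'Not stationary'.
\text{Stationary}

The AR(p) characteristic polynomial is P(z) = 1 + 0.17z - 0.085z^2 - 0.125z^3.
Stationarity requires all roots to lie outside the unit circle, i.e. |z| > 1 for every root.
Degree 3: look for a simple real root z0 first, then factor out (1 - z/z0) and solve the remaining quadratic.
Testing z0 = 2: P(2) = 1 + (0.17)(2) + (-0.085)(2)^2 + (-0.125)(2)^3
  = 1 + (0.34) + (-0.34) + (-1) = 0.  So z_0 = 2 is a root, |z_0| = 2.
Divide out the factor (1 - 0.5 z) = (1 - z/z0) (since 1/z0 = 0.5):
  P(z) = (1 - 0.5 z)(1 + (0.67) z + (0.25) z^2)
  [check: z-coef 0.67 - (0.5) = 0.17; z^2-coef 0.25 - (0.5)(0.67) = -0.085; z^3-coef -(0.5)(0.25) = -0.125.]
Remaining roots from the quadratic factor 1 + (0.67) z + (0.25) z^2:
  Set 1 + (0.67) z + (0.25) z^2 = 0, i.e. a z^2 + b z + c = 0 with a = 0.25, b = 0.67, c = 1.
  Discriminant D = b^2 - 4ac = (0.67)^2 - 4*(0.25)*1 = 0.4489 - (1) = -0.5511.
  D < 0, so the roots are the complex-conjugate pair z = (-b +/- i sqrt(-D)) / (2a) = -1.34 +/- 1.4847i.
  For a conjugate pair |z|^2 = z * conj(z) = (product of roots) = c/a = 1/(0.25) = 4, so |z| = sqrt(4) = 2 for both roots.
Moduli of all roots: 2.0000, 2.0000, 2.0000.
All moduli strictly greater than 1? Yes.
Verdict: Stationary.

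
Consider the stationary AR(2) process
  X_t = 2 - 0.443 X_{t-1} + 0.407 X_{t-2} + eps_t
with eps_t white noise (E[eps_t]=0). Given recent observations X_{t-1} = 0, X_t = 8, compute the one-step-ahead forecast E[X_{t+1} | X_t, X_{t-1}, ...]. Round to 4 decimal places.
E[X_{t+1} \mid \mathcal F_t] = -1.5440

For an AR(p) model X_t = c + sum_i phi_i X_{t-i} + eps_t, the
one-step-ahead conditional mean is
  E[X_{t+1} | X_t, ...] = c + sum_i phi_i X_{t+1-i}.
Substitute known values:
  E[X_{t+1} | ...] = 2 + (-0.443) * (8) + (0.407) * (0)
                   = -1.5440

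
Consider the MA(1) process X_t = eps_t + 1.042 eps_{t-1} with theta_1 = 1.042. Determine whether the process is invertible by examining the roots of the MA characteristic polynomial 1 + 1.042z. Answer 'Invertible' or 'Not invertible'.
\text{Not invertible}

The MA(q) characteristic polynomial is P(z) = 1 + 1.042z.
Invertibility requires all roots to lie outside the unit circle, i.e. |z| > 1 for every root.
This is linear in z: 1 + (1.042) z = 0  =>  z = -1/(1.042) = -0.959693,  |z| = 0.959693.
Moduli of all roots: 0.9597.
All moduli strictly greater than 1? No.
Verdict: Not invertible.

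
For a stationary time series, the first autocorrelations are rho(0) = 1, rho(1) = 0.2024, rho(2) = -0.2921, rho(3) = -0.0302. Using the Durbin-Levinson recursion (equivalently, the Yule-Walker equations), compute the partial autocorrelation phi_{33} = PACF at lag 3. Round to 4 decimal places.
\phi_{33} = 0.1420

The PACF at lag k is phi_{kk}, the last component of the solution
to the Yule-Walker system G_k phi = r_k where
  (G_k)_{ij} = rho(|i - j|), (r_k)_i = rho(i), i,j = 1..k.
Equivalently, Durbin-Levinson gives phi_{kk} iteratively:
  phi_{11} = rho(1)
  phi_{kk} = [rho(k) - sum_{j=1..k-1} phi_{k-1,j} rho(k-j)]
            / [1 - sum_{j=1..k-1} phi_{k-1,j} rho(j)],
  phi_{k,j} = phi_{k-1,j} - phi_{kk} phi_{k-1,k-j},  j = 1..k-1.
Step k = 1:
  phi_11 = rho(1) = 0.2024.
Step k = 2:
  phi_22 = [rho(2) - phi_11 rho(1)] / [1 - phi_11 rho(1)] = [-0.2921 - (0.2024)(0.2024)] / [1 - (0.2024)(0.2024)]
         = -0.33306576 / 0.95903424 = -0.347293.
  Update: phi_21 = phi_11 - phi_22 phi_11 = 0.2024 - (-0.347293)(0.2024) = 0.272692.
Step k = 3:
  phi_33 = [rho(3) - phi_21 rho(2) - phi_22 rho(1)] / [1 - phi_21 rho(1) - phi_22 rho(2)]
    numerator   = -0.0302 - (0.272692)(-0.2921) - (-0.347293)(0.2024) = 0.11974543
    denominator = 1 - (0.272692)(0.2024) - (-0.347293)(-0.2921) = 0.84336287
  phi_33 = 0.11974543 / 0.84336287 = 0.142.
Therefore phi_{33} = 0.1420.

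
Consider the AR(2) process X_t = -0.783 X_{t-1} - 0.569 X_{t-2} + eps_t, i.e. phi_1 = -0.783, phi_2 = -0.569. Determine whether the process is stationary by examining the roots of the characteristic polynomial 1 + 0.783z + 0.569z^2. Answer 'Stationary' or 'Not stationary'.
\text{Stationary}

The AR(p) characteristic polynomial is P(z) = 1 + 0.783z + 0.569z^2.
Stationarity requires all roots to lie outside the unit circle, i.e. |z| > 1 for every root.
Set 1 + (0.783) z + (0.569) z^2 = 0, i.e. a z^2 + b z + c = 0 with a = 0.569, b = 0.783, c = 1.
Discriminant D = b^2 - 4ac = (0.783)^2 - 4*(0.569)*1 = 0.613089 - (2.276) = -1.662911.
D < 0, so the roots are the complex-conjugate pair z = (-b +/- i sqrt(-D)) / (2a) = -0.688 +/- 1.1332i.
For a conjugate pair |z|^2 = z * conj(z) = (product of roots) = c/a = 1/(0.569) = 1.757469, so |z| = sqrt(1.757469) = 1.3257 for both roots.
Moduli of all roots: 1.3257, 1.3257.
All moduli strictly greater than 1? Yes.
Verdict: Stationary.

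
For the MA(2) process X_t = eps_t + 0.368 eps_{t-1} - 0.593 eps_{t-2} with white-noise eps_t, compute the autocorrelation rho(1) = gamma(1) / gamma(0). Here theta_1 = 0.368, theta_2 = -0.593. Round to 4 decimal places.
\rho(1) = 0.1007

For an MA(q) process with theta_0 = 1, the autocovariance is
  gamma(k) = sigma^2 * sum_{i=0..q-k} theta_i * theta_{i+k},
and rho(k) = gamma(k) / gamma(0). Sigma^2 cancels.
  numerator   = (1)*(0.368) + (0.368)*(-0.593) = 0.149776.
  denominator = (1)^2 + (0.368)^2 + (-0.593)^2 = 1.487073.
  rho(1) = 0.149776 / 1.487073 = 0.1007.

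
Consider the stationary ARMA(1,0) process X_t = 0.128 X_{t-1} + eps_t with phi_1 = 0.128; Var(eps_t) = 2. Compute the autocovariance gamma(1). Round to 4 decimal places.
\gamma(1) = 0.2603

Multiply the model equation by X_{t-k} and take expectations. With theta_0 = psi_0 = 1 and psi_j the MA(infinity) weights, this gives
  gamma(k) - sum_i phi_i gamma(k-i) = c_k,
  c_k = sigma^2 * sum_{j=k..q} theta_j psi_{j-k}   (c_k = 0 for k > q),
using gamma(-m) = gamma(m).
Pure AR (q = 0): c_0 = sigma^2 = 2, c_k = 0 for k >= 1.
Equations for k = 0 and k = 1 (AR order 1):
  gamma(0) = phi_1 gamma(1) + c_0
  gamma(1) = phi_1 gamma(0) + c_1
Substituting the second into the first: gamma(0) (1 - phi_1^2) = c_0 + phi_1 c_1, so
  gamma(0) = c_0 / (1 - phi_1^2) = 2 / (1 - (0.128)^2) = 2 / 0.983616 = 2.033314.
  gamma(1) = phi_1 gamma(0) = (0.128)(2.033314) = 0.260264.
Therefore gamma(1) = 0.2603 (to 4 decimal places).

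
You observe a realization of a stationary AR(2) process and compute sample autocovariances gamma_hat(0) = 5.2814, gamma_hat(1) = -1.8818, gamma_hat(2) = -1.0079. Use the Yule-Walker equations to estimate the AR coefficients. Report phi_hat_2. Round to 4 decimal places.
\hat\phi_{2} = -0.3640

The Yule-Walker equations for an AR(p) process read, in matrix form,
  Gamma_p phi = r_p,   with   (Gamma_p)_{ij} = gamma(|i - j|),
                       (r_p)_i = gamma(i),   i,j = 1..p.
Substitute the sample gammas (Toeplitz matrix and right-hand side of size 2):
  Gamma_p = [[5.2814, -1.8818], [-1.8818, 5.2814]]
  r_p     = [-1.8818, -1.0079]
Written out:
  5.2814 phi_1 - 1.8818 phi_2 = -1.8818
  -1.8818 phi_1 + 5.2814 phi_2 = -1.0079
Solve by Cramer's rule:
  det = gamma(0)^2 - gamma(1)^2 = (5.2814)^2 - (-1.8818)^2 = 27.89318596 - 3.54117124 = 24.35201472
  phi_hat_1 = [gamma(1) gamma(0) - gamma(1) gamma(2)] / det = [(-1.8818)(5.2814) - (-1.8818)(-1.0079)] / 24.35201472 = -11.83520474 / 24.35201472 = -0.486
  phi_hat_2 = [gamma(0) gamma(2) - gamma(1)^2] / det = [(5.2814)(-1.0079) - (-1.8818)^2] / 24.35201472 = -8.8642943 / 24.35201472 = -0.364
So phi_hat = [-0.4860, -0.3640].
Therefore phi_hat_2 = -0.3640.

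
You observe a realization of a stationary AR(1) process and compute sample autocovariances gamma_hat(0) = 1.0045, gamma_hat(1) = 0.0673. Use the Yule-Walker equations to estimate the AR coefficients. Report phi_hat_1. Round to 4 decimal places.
\hat\phi_{1} = 0.0670

The Yule-Walker equations for an AR(p) process read, in matrix form,
  Gamma_p phi = r_p,   with   (Gamma_p)_{ij} = gamma(|i - j|),
                       (r_p)_i = gamma(i),   i,j = 1..p.
Substitute the sample gammas (Toeplitz matrix and right-hand side of size 1):
  Gamma_p = [[1.0045]]
  r_p     = [0.0673]
With p = 1 this is the single equation gamma(0) phi_1 = gamma(1):
  phi_hat_1 = gamma(1) / gamma(0) = 0.0673 / 1.0045 = 0.0670.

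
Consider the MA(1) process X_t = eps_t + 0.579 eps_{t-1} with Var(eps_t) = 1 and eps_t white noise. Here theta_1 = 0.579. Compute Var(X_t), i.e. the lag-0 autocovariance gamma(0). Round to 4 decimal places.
\gamma(0) = 1.3352

For an MA(q) process X_t = eps_t + sum_i theta_i eps_{t-i} with
Var(eps_t) = sigma^2, the variance is
  gamma(0) = sigma^2 * (1 + sum_i theta_i^2).
  sum_i theta_i^2 = (0.579)^2 = 0.335241.
  gamma(0) = 1 * (1 + 0.335241) = 1 * 1.335241 = 1.335241, which rounds to 1.3352.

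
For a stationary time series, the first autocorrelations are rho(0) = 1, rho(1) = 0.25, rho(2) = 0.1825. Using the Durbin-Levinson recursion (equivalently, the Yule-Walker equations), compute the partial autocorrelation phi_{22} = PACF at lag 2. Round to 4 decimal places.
\phi_{22} = 0.1280

The PACF at lag k is phi_{kk}, the last component of the solution
to the Yule-Walker system G_k phi = r_k where
  (G_k)_{ij} = rho(|i - j|), (r_k)_i = rho(i), i,j = 1..k.
Equivalently, Durbin-Levinson gives phi_{kk} iteratively:
  phi_{11} = rho(1)
  phi_{kk} = [rho(k) - sum_{j=1..k-1} phi_{k-1,j} rho(k-j)]
            / [1 - sum_{j=1..k-1} phi_{k-1,j} rho(j)],
  phi_{k,j} = phi_{k-1,j} - phi_{kk} phi_{k-1,k-j},  j = 1..k-1.
Step k = 1:
  phi_11 = rho(1) = 0.25.
Step k = 2:
  phi_22 = [rho(2) - phi_11 rho(1)] / [1 - phi_11 rho(1)] = [0.1825 - (0.25)(0.25)] / [1 - (0.25)(0.25)]
         = 0.12 / 0.9375 = 0.128.
Therefore phi_{22} = 0.1280.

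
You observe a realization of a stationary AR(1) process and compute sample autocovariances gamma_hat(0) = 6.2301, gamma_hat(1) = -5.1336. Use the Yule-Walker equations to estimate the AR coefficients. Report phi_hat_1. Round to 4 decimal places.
\hat\phi_{1} = -0.8240

The Yule-Walker equations for an AR(p) process read, in matrix form,
  Gamma_p phi = r_p,   with   (Gamma_p)_{ij} = gamma(|i - j|),
                       (r_p)_i = gamma(i),   i,j = 1..p.
Substitute the sample gammas (Toeplitz matrix and right-hand side of size 1):
  Gamma_p = [[6.2301]]
  r_p     = [-5.1336]
With p = 1 this is the single equation gamma(0) phi_1 = gamma(1):
  phi_hat_1 = gamma(1) / gamma(0) = -5.1336 / 6.2301 = -0.8240.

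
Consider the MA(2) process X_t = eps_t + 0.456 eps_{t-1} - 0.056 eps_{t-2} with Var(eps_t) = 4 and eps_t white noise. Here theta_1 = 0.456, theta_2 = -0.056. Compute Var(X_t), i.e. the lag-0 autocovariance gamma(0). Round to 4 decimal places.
\gamma(0) = 4.8443

For an MA(q) process X_t = eps_t + sum_i theta_i eps_{t-i} with
Var(eps_t) = sigma^2, the variance is
  gamma(0) = sigma^2 * (1 + sum_i theta_i^2).
  sum_i theta_i^2 = (0.456)^2 + (-0.056)^2 = 0.207936 + 0.003136 = 0.211072.
  gamma(0) = 4 * (1 + 0.211072) = 4 * 1.211072 = 4.844288, which rounds to 4.8443.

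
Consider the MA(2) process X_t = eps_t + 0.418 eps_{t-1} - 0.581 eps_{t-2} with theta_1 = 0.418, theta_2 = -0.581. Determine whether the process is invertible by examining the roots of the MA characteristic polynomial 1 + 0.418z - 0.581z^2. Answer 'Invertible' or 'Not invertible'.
\text{Invertible}

The MA(q) characteristic polynomial is P(z) = 1 + 0.418z - 0.581z^2.
Invertibility requires all roots to lie outside the unit circle, i.e. |z| > 1 for every root.
Set 1 + (0.418) z + (-0.581) z^2 = 0, i.e. a z^2 + b z + c = 0 with a = -0.581, b = 0.418, c = 1.
Discriminant D = b^2 - 4ac = (0.418)^2 - 4*(-0.581)*1 = 0.174724 - (-2.324) = 2.498724.
D >= 0, so the roots are real: z = (-b +/- sqrt(D)) / (2a) = (-0.418 +/- 1.580735) / (-1.162).
  z_1 = (-0.418 + 1.580735) / (-1.162) = -1.0006,   |z_1| = 1.0006.
  z_2 = (-0.418 - 1.580735) / (-1.162) = 1.7201,   |z_2| = 1.7201.
Moduli of all roots: 1.0006, 1.7201.
All moduli strictly greater than 1? Yes.
Verdict: Invertible.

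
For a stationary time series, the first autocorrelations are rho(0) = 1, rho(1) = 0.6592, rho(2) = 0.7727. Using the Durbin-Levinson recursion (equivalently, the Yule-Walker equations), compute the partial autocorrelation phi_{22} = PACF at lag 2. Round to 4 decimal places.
\phi_{22} = 0.5980

The PACF at lag k is phi_{kk}, the last component of the solution
to the Yule-Walker system G_k phi = r_k where
  (G_k)_{ij} = rho(|i - j|), (r_k)_i = rho(i), i,j = 1..k.
Equivalently, Durbin-Levinson gives phi_{kk} iteratively:
  phi_{11} = rho(1)
  phi_{kk} = [rho(k) - sum_{j=1..k-1} phi_{k-1,j} rho(k-j)]
            / [1 - sum_{j=1..k-1} phi_{k-1,j} rho(j)],
  phi_{k,j} = phi_{k-1,j} - phi_{kk} phi_{k-1,k-j},  j = 1..k-1.
Step k = 1:
  phi_11 = rho(1) = 0.6592.
Step k = 2:
  phi_22 = [rho(2) - phi_11 rho(1)] / [1 - phi_11 rho(1)] = [0.7727 - (0.6592)(0.6592)] / [1 - (0.6592)(0.6592)]
         = 0.33815536 / 0.56545536 = 0.598.
Therefore phi_{22} = 0.5980.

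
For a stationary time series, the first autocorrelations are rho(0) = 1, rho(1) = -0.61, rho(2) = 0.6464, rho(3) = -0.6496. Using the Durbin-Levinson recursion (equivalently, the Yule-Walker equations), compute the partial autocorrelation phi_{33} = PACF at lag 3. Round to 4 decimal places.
\phi_{33} = -0.3170

The PACF at lag k is phi_{kk}, the last component of the solution
to the Yule-Walker system G_k phi = r_k where
  (G_k)_{ij} = rho(|i - j|), (r_k)_i = rho(i), i,j = 1..k.
Equivalently, Durbin-Levinson gives phi_{kk} iteratively:
  phi_{11} = rho(1)
  phi_{kk} = [rho(k) - sum_{j=1..k-1} phi_{k-1,j} rho(k-j)]
            / [1 - sum_{j=1..k-1} phi_{k-1,j} rho(j)],
  phi_{k,j} = phi_{k-1,j} - phi_{kk} phi_{k-1,k-j},  j = 1..k-1.
Step k = 1:
  phi_11 = rho(1) = -0.61.
Step k = 2:
  phi_22 = [rho(2) - phi_11 rho(1)] / [1 - phi_11 rho(1)] = [0.6464 - (-0.61)(-0.61)] / [1 - (-0.61)(-0.61)]
         = 0.2743 / 0.6279 = 0.436853.
  Update: phi_21 = phi_11 - phi_22 phi_11 = -0.61 - (0.436853)(-0.61) = -0.34352.
Step k = 3:
  phi_33 = [rho(3) - phi_21 rho(2) - phi_22 rho(1)] / [1 - phi_21 rho(1) - phi_22 rho(2)]
    numerator   = -0.6496 - (-0.34352)(0.6464) - (0.436853)(-0.61) = -0.16106855
    denominator = 1 - (-0.34352)(-0.61) - (0.436853)(0.6464) = 0.50807122
  phi_33 = -0.16106855 / 0.50807122 = -0.317.
Therefore phi_{33} = -0.3170.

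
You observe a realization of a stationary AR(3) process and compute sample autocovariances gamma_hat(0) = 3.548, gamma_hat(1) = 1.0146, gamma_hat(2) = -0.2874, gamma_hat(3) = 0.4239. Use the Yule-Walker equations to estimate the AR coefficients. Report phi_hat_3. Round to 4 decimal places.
\hat\phi_{3} = 0.2220

The Yule-Walker equations for an AR(p) process read, in matrix form,
  Gamma_p phi = r_p,   with   (Gamma_p)_{ij} = gamma(|i - j|),
                       (r_p)_i = gamma(i),   i,j = 1..p.
Substitute the sample gammas (Toeplitz matrix and right-hand side of size 3):
  Gamma_p = [[3.548, 1.0146, -0.2874], [1.0146, 3.548, 1.0146], [-0.2874, 1.0146, 3.548]]
  r_p     = [1.0146, -0.2874, 0.4239]
Written out (R1..R3):
  (R1) 3.548 phi_1 + 1.0146 phi_2 - 0.2874 phi_3 = 1.0146
  (R2) 1.0146 phi_1 + 3.548 phi_2 + 1.0146 phi_3 = -0.2874
  (R3) -0.2874 phi_1 + 1.0146 phi_2 + 3.548 phi_3 = 0.4239
Gaussian elimination:
  R2 <- R2 - (1.0146/3.548) R1 = R2 - (0.285964) R1:  3.257861 phi_2 + 1.096786 phi_3 = -0.577539
  R3 <- R3 - (-0.2874/3.548) R1 = R3 - (-0.081003) R1:  1.096786 phi_2 + 3.52472 phi_3 = 0.506086
  R3 <- R3 - (1.096786/3.257861) R2 = R3 - (0.336658) R2:  3.155477 phi_3 = 0.700519
Back-substitution:
  phi_hat_3 = 0.700519 / 3.155477 = 0.222001
  phi_hat_2 = (-0.577539 - (1.096786)(0.222001)) / 3.257861 = -0.252014
  phi_hat_1 = (1.0146 - (1.0146)(-0.252014) - (-0.2874)(0.222001)) / 3.548 = 0.376014
So phi_hat = [0.3760, -0.2520, 0.2220].
Therefore phi_hat_3 = 0.2220.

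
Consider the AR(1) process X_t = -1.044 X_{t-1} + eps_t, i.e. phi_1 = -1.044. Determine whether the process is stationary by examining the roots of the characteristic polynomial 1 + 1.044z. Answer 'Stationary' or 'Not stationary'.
\text{Not stationary}

The AR(p) characteristic polynomial is P(z) = 1 + 1.044z.
Stationarity requires all roots to lie outside the unit circle, i.e. |z| > 1 for every root.
This is linear in z: 1 + (1.044) z = 0  =>  z = -1/(1.044) = -0.957854,  |z| = 0.957854.
Moduli of all roots: 0.9579.
All moduli strictly greater than 1? No.
Verdict: Not stationary.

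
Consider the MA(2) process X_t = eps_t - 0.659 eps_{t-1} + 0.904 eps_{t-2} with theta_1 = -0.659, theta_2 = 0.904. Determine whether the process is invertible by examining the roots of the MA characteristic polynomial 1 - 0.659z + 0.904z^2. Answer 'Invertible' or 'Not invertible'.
\text{Invertible}

The MA(q) characteristic polynomial is P(z) = 1 - 0.659z + 0.904z^2.
Invertibility requires all roots to lie outside the unit circle, i.e. |z| > 1 for every root.
Set 1 + (-0.659) z + (0.904) z^2 = 0, i.e. a z^2 + b z + c = 0 with a = 0.904, b = -0.659, c = 1.
Discriminant D = b^2 - 4ac = (-0.659)^2 - 4*(0.904)*1 = 0.434281 - (3.616) = -3.181719.
D < 0, so the roots are the complex-conjugate pair z = (-b +/- i sqrt(-D)) / (2a) = 0.3645 +/- 0.9866i.
For a conjugate pair |z|^2 = z * conj(z) = (product of roots) = c/a = 1/(0.904) = 1.106195, so |z| = sqrt(1.106195) = 1.0518 for both roots.
Moduli of all roots: 1.0518, 1.0518.
All moduli strictly greater than 1? Yes.
Verdict: Invertible.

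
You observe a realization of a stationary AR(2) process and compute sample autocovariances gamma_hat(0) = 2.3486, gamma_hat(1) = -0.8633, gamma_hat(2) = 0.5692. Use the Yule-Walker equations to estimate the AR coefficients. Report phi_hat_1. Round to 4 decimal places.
\hat\phi_{1} = -0.3220

The Yule-Walker equations for an AR(p) process read, in matrix form,
  Gamma_p phi = r_p,   with   (Gamma_p)_{ij} = gamma(|i - j|),
                       (r_p)_i = gamma(i),   i,j = 1..p.
Substitute the sample gammas (Toeplitz matrix and right-hand side of size 2):
  Gamma_p = [[2.3486, -0.8633], [-0.8633, 2.3486]]
  r_p     = [-0.8633, 0.5692]
Written out:
  2.3486 phi_1 - 0.8633 phi_2 = -0.8633
  -0.8633 phi_1 + 2.3486 phi_2 = 0.5692
Solve by Cramer's rule:
  det = gamma(0)^2 - gamma(1)^2 = (2.3486)^2 - (-0.8633)^2 = 5.51592196 - 0.74528689 = 4.77063507
  phi_hat_1 = [gamma(1) gamma(0) - gamma(1) gamma(2)] / det = [(-0.8633)(2.3486) - (-0.8633)(0.5692)] / 4.77063507 = -1.53615602 / 4.77063507 = -0.322
  phi_hat_2 = [gamma(0) gamma(2) - gamma(1)^2] / det = [(2.3486)(0.5692) - (-0.8633)^2] / 4.77063507 = 0.59153623 / 4.77063507 = 0.124
So phi_hat = [-0.3220, 0.1240].
Therefore phi_hat_1 = -0.3220.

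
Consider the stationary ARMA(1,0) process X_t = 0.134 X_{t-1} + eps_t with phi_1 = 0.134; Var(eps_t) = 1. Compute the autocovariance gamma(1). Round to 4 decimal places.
\gamma(1) = 0.1365

Multiply the model equation by X_{t-k} and take expectations. With theta_0 = psi_0 = 1 and psi_j the MA(infinity) weights, this gives
  gamma(k) - sum_i phi_i gamma(k-i) = c_k,
  c_k = sigma^2 * sum_{j=k..q} theta_j psi_{j-k}   (c_k = 0 for k > q),
using gamma(-m) = gamma(m).
Pure AR (q = 0): c_0 = sigma^2 = 1, c_k = 0 for k >= 1.
Equations for k = 0 and k = 1 (AR order 1):
  gamma(0) = phi_1 gamma(1) + c_0
  gamma(1) = phi_1 gamma(0) + c_1
Substituting the second into the first: gamma(0) (1 - phi_1^2) = c_0 + phi_1 c_1, so
  gamma(0) = c_0 / (1 - phi_1^2) = 1 / (1 - (0.134)^2) = 1 / 0.982044 = 1.018284.
  gamma(1) = phi_1 gamma(0) = (0.134)(1.018284) = 0.13645.
Therefore gamma(1) = 0.1365 (to 4 decimal places).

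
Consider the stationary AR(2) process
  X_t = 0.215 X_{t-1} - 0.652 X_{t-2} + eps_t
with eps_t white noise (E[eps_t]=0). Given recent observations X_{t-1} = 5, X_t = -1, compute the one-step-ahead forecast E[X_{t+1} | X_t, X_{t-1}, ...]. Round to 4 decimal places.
E[X_{t+1} \mid \mathcal F_t] = -3.4750

For an AR(p) model X_t = c + sum_i phi_i X_{t-i} + eps_t, the
one-step-ahead conditional mean is
  E[X_{t+1} | X_t, ...] = c + sum_i phi_i X_{t+1-i}.
Substitute known values:
  E[X_{t+1} | ...] = (0.215) * (-1) + (-0.652) * (5)
                   = -3.4750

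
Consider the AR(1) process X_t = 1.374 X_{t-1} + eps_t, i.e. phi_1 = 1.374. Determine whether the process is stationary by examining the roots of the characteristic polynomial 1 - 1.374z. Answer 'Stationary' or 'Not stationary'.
\text{Not stationary}

The AR(p) characteristic polynomial is P(z) = 1 - 1.374z.
Stationarity requires all roots to lie outside the unit circle, i.e. |z| > 1 for every root.
This is linear in z: 1 + (-1.374) z = 0  =>  z = -1/(-1.374) = 0.727802,  |z| = 0.727802.
Moduli of all roots: 0.7278.
All moduli strictly greater than 1? No.
Verdict: Not stationary.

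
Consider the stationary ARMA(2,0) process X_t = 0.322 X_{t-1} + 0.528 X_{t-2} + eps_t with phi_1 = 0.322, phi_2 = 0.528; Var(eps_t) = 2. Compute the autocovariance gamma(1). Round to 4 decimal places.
\gamma(1) = 3.5388

Multiply the model equation by X_{t-k} and take expectations. With theta_0 = psi_0 = 1 and psi_j the MA(infinity) weights, this gives
  gamma(k) - sum_i phi_i gamma(k-i) = c_k,
  c_k = sigma^2 * sum_{j=k..q} theta_j psi_{j-k}   (c_k = 0 for k > q),
using gamma(-m) = gamma(m).
Pure AR (q = 0): c_0 = sigma^2 = 2, c_k = 0 for k >= 1.
Equations for k = 0, 1, 2 (AR order 2, c_2 = 0):
  (E0) gamma(0) = phi_1 gamma(1) + phi_2 gamma(2) + c_0
  (E1) gamma(1) = phi_1 gamma(0) + phi_2 gamma(1) + c_1
  (E2) gamma(2) = phi_1 gamma(1) + phi_2 gamma(0)
From (E1): gamma(1) = A gamma(0) + B with
  A = phi_1 / (1 - phi_2) = 0.322 / 0.472 = 0.682203,   B = c_1 / (1 - phi_2) = 0 / 0.472 = 0.
Insert (E2) into (E0): gamma(0) (1 - phi_2^2) = phi_1 (1 + phi_2) gamma(1) + c_0.
  phi_1 (1 + phi_2) = (0.322)(1.528) = 0.492016,   1 - phi_2^2 = 0.721216.
Replace gamma(1) by A gamma(0) + B and collect gamma(0):
  gamma(0) [0.721216 - (0.492016)(0.682203)] = c_0 = 2
  gamma(0) * 0.385561 = 2
  gamma(0) = 2 / 0.385561 = 5.187246.
  gamma(1) = A gamma(0) = (0.682203)(5.187246) = 3.538757.
Therefore gamma(1) = 3.5388 (to 4 decimal places).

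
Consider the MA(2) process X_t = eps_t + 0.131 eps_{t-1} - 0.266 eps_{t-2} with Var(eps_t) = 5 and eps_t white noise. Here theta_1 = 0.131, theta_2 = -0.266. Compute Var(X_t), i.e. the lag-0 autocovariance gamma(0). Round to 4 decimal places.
\gamma(0) = 5.4396

For an MA(q) process X_t = eps_t + sum_i theta_i eps_{t-i} with
Var(eps_t) = sigma^2, the variance is
  gamma(0) = sigma^2 * (1 + sum_i theta_i^2).
  sum_i theta_i^2 = (0.131)^2 + (-0.266)^2 = 0.017161 + 0.070756 = 0.087917.
  gamma(0) = 5 * (1 + 0.087917) = 5 * 1.087917 = 5.439585, which rounds to 5.4396.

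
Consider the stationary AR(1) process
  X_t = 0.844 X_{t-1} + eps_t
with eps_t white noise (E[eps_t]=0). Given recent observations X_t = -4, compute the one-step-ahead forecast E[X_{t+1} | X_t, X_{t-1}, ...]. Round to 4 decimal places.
E[X_{t+1} \mid \mathcal F_t] = -3.3760

For an AR(p) model X_t = c + sum_i phi_i X_{t-i} + eps_t, the
one-step-ahead conditional mean is
  E[X_{t+1} | X_t, ...] = c + sum_i phi_i X_{t+1-i}.
Substitute known values:
  E[X_{t+1} | ...] = (0.844) * (-4)
                   = -3.3760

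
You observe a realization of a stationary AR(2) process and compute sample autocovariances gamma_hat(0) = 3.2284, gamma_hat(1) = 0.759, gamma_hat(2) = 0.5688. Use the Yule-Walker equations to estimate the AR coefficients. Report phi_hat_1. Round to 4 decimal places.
\hat\phi_{1} = 0.2050

The Yule-Walker equations for an AR(p) process read, in matrix form,
  Gamma_p phi = r_p,   with   (Gamma_p)_{ij} = gamma(|i - j|),
                       (r_p)_i = gamma(i),   i,j = 1..p.
Substitute the sample gammas (Toeplitz matrix and right-hand side of size 2):
  Gamma_p = [[3.2284, 0.759], [0.759, 3.2284]]
  r_p     = [0.759, 0.5688]
Written out:
  3.2284 phi_1 + 0.759 phi_2 = 0.759
  0.759 phi_1 + 3.2284 phi_2 = 0.5688
Solve by Cramer's rule:
  det = gamma(0)^2 - gamma(1)^2 = (3.2284)^2 - (0.759)^2 = 10.42256656 - 0.576081 = 9.84648556
  phi_hat_1 = [gamma(1) gamma(0) - gamma(1) gamma(2)] / det = [(0.759)(3.2284) - (0.759)(0.5688)] / 9.84648556 = 2.0186364 / 9.84648556 = 0.205
  phi_hat_2 = [gamma(0) gamma(2) - gamma(1)^2] / det = [(3.2284)(0.5688) - (0.759)^2] / 9.84648556 = 1.26023292 / 9.84648556 = 0.128
So phi_hat = [0.2050, 0.1280].
Therefore phi_hat_1 = 0.2050.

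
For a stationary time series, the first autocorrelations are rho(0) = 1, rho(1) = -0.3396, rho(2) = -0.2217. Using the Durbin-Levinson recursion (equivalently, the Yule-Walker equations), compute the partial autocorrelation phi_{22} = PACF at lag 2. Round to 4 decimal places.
\phi_{22} = -0.3810

The PACF at lag k is phi_{kk}, the last component of the solution
to the Yule-Walker system G_k phi = r_k where
  (G_k)_{ij} = rho(|i - j|), (r_k)_i = rho(i), i,j = 1..k.
Equivalently, Durbin-Levinson gives phi_{kk} iteratively:
  phi_{11} = rho(1)
  phi_{kk} = [rho(k) - sum_{j=1..k-1} phi_{k-1,j} rho(k-j)]
            / [1 - sum_{j=1..k-1} phi_{k-1,j} rho(j)],
  phi_{k,j} = phi_{k-1,j} - phi_{kk} phi_{k-1,k-j},  j = 1..k-1.
Step k = 1:
  phi_11 = rho(1) = -0.3396.
Step k = 2:
  phi_22 = [rho(2) - phi_11 rho(1)] / [1 - phi_11 rho(1)] = [-0.2217 - (-0.3396)(-0.3396)] / [1 - (-0.3396)(-0.3396)]
         = -0.33702816 / 0.88467184 = -0.381.
Therefore phi_{22} = -0.3810.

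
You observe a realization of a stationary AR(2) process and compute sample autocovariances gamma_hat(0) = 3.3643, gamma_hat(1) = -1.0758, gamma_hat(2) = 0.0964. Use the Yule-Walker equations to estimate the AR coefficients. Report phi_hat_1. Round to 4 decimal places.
\hat\phi_{1} = -0.3460

The Yule-Walker equations for an AR(p) process read, in matrix form,
  Gamma_p phi = r_p,   with   (Gamma_p)_{ij} = gamma(|i - j|),
                       (r_p)_i = gamma(i),   i,j = 1..p.
Substitute the sample gammas (Toeplitz matrix and right-hand side of size 2):
  Gamma_p = [[3.3643, -1.0758], [-1.0758, 3.3643]]
  r_p     = [-1.0758, 0.0964]
Written out:
  3.3643 phi_1 - 1.0758 phi_2 = -1.0758
  -1.0758 phi_1 + 3.3643 phi_2 = 0.0964
Solve by Cramer's rule:
  det = gamma(0)^2 - gamma(1)^2 = (3.3643)^2 - (-1.0758)^2 = 11.31851449 - 1.15734564 = 10.16116885
  phi_hat_1 = [gamma(1) gamma(0) - gamma(1) gamma(2)] / det = [(-1.0758)(3.3643) - (-1.0758)(0.0964)] / 10.16116885 = -3.51560682 / 10.16116885 = -0.346
  phi_hat_2 = [gamma(0) gamma(2) - gamma(1)^2] / det = [(3.3643)(0.0964) - (-1.0758)^2] / 10.16116885 = -0.83302712 / 10.16116885 = -0.082
So phi_hat = [-0.3460, -0.0820].
Therefore phi_hat_1 = -0.3460.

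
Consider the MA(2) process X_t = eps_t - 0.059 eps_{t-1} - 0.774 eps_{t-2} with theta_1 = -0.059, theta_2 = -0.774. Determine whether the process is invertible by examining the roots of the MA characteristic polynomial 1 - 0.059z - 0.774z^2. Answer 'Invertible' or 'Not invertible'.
\text{Invertible}

The MA(q) characteristic polynomial is P(z) = 1 - 0.059z - 0.774z^2.
Invertibility requires all roots to lie outside the unit circle, i.e. |z| > 1 for every root.
Set 1 + (-0.059) z + (-0.774) z^2 = 0, i.e. a z^2 + b z + c = 0 with a = -0.774, b = -0.059, c = 1.
Discriminant D = b^2 - 4ac = (-0.059)^2 - 4*(-0.774)*1 = 0.003481 - (-3.096) = 3.099481.
D >= 0, so the roots are real: z = (-b +/- sqrt(D)) / (2a) = (0.059 +/- 1.760534) / (-1.548).
  z_1 = (0.059 + 1.760534) / (-1.548) = -1.1754,   |z_1| = 1.1754.
  z_2 = (0.059 - 1.760534) / (-1.548) = 1.0992,   |z_2| = 1.0992.
Moduli of all roots: 1.1754, 1.0992.
All moduli strictly greater than 1? Yes.
Verdict: Invertible.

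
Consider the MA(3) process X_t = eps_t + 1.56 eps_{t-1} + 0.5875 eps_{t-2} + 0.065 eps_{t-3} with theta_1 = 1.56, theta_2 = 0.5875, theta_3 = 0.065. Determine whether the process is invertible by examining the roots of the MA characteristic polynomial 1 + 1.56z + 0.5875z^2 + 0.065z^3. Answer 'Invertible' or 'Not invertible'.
\text{Not invertible}

The MA(q) characteristic polynomial is P(z) = 1 + 1.56z + 0.5875z^2 + 0.065z^3.
Invertibility requires all roots to lie outside the unit circle, i.e. |z| > 1 for every root.
Degree 3: look for a simple real root z0 first, then factor out (1 - z/z0) and solve the remaining quadratic.
Testing z0 = -4: P(-4) = 1 + (1.56)(-4) + (0.5875)(-4)^2 + (0.065)(-4)^3
  = 1 + (-6.24) + (9.4) + (-4.16) = 0.  So z_0 = -4 is a root, |z_0| = 4.
Divide out the factor (1 + 0.25 z) = (1 - z/z0) (since 1/z0 = -0.25):
  P(z) = (1 + 0.25 z)(1 + (1.31) z + (0.26) z^2)
  [check: z-coef 1.31 - (-0.25) = 1.56; z^2-coef 0.26 - (-0.25)(1.31) = 0.5875; z^3-coef -(-0.25)(0.26) = 0.065.]
Remaining roots from the quadratic factor 1 + (1.31) z + (0.26) z^2:
  Set 1 + (1.31) z + (0.26) z^2 = 0, i.e. a z^2 + b z + c = 0 with a = 0.26, b = 1.31, c = 1.
  Discriminant D = b^2 - 4ac = (1.31)^2 - 4*(0.26)*1 = 1.7161 - (1.04) = 0.6761.
  D >= 0, so the roots are real: z = (-b +/- sqrt(D)) / (2a) = (-1.31 +/- 0.822253) / (0.52).
    z_1 = (-1.31 + 0.822253) / (0.52) = -0.938,   |z_1| = 0.938.
    z_2 = (-1.31 - 0.822253) / (0.52) = -4.1005,   |z_2| = 4.1005.
Moduli of all roots: 4.0000, 0.9380, 4.1005.
All moduli strictly greater than 1? No.
Verdict: Not invertible.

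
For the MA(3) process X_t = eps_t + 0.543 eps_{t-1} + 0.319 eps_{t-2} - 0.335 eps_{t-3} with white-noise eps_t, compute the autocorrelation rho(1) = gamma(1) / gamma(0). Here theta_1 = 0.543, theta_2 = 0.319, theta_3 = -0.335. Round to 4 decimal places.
\rho(1) = 0.4039

For an MA(q) process with theta_0 = 1, the autocovariance is
  gamma(k) = sigma^2 * sum_{i=0..q-k} theta_i * theta_{i+k},
and rho(k) = gamma(k) / gamma(0). Sigma^2 cancels.
  numerator   = (1)*(0.543) + (0.543)*(0.319) + (0.319)*(-0.335) = 0.609352.
  denominator = (1)^2 + (0.543)^2 + (0.319)^2 + (-0.335)^2 = 1.508835.
  rho(1) = 0.609352 / 1.508835 = 0.4039.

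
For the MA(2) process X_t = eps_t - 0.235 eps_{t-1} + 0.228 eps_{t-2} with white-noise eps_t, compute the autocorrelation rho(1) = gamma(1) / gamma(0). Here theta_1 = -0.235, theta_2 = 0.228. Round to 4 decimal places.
\rho(1) = -0.2606

For an MA(q) process with theta_0 = 1, the autocovariance is
  gamma(k) = sigma^2 * sum_{i=0..q-k} theta_i * theta_{i+k},
and rho(k) = gamma(k) / gamma(0). Sigma^2 cancels.
  numerator   = (1)*(-0.235) + (-0.235)*(0.228) = -0.28858.
  denominator = (1)^2 + (-0.235)^2 + (0.228)^2 = 1.107209.
  rho(1) = -0.28858 / 1.107209 = -0.2606.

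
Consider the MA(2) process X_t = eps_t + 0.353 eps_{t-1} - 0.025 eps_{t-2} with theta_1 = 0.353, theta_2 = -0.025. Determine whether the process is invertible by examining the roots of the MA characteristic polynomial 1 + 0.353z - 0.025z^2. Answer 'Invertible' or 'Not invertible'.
\text{Invertible}

The MA(q) characteristic polynomial is P(z) = 1 + 0.353z - 0.025z^2.
Invertibility requires all roots to lie outside the unit circle, i.e. |z| > 1 for every root.
Set 1 + (0.353) z + (-0.025) z^2 = 0, i.e. a z^2 + b z + c = 0 with a = -0.025, b = 0.353, c = 1.
Discriminant D = b^2 - 4ac = (0.353)^2 - 4*(-0.025)*1 = 0.124609 - (-0.1) = 0.224609.
D >= 0, so the roots are real: z = (-b +/- sqrt(D)) / (2a) = (-0.353 +/- 0.473929) / (-0.05).
  z_1 = (-0.353 + 0.473929) / (-0.05) = -2.4186,   |z_1| = 2.4186.
  z_2 = (-0.353 - 0.473929) / (-0.05) = 16.5386,   |z_2| = 16.5386.
Moduli of all roots: 2.4186, 16.5386.
All moduli strictly greater than 1? Yes.
Verdict: Invertible.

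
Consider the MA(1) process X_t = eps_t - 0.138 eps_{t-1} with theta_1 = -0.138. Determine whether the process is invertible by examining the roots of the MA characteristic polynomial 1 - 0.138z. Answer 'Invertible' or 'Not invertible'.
\text{Invertible}

The MA(q) characteristic polynomial is P(z) = 1 - 0.138z.
Invertibility requires all roots to lie outside the unit circle, i.e. |z| > 1 for every root.
This is linear in z: 1 + (-0.138) z = 0  =>  z = -1/(-0.138) = 7.246377,  |z| = 7.246377.
Moduli of all roots: 7.2464.
All moduli strictly greater than 1? Yes.
Verdict: Invertible.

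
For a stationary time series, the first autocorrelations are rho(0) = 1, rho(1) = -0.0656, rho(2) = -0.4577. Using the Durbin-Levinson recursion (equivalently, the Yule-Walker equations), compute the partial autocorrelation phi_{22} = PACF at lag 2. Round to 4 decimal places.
\phi_{22} = -0.4640

The PACF at lag k is phi_{kk}, the last component of the solution
to the Yule-Walker system G_k phi = r_k where
  (G_k)_{ij} = rho(|i - j|), (r_k)_i = rho(i), i,j = 1..k.
Equivalently, Durbin-Levinson gives phi_{kk} iteratively:
  phi_{11} = rho(1)
  phi_{kk} = [rho(k) - sum_{j=1..k-1} phi_{k-1,j} rho(k-j)]
            / [1 - sum_{j=1..k-1} phi_{k-1,j} rho(j)],
  phi_{k,j} = phi_{k-1,j} - phi_{kk} phi_{k-1,k-j},  j = 1..k-1.
Step k = 1:
  phi_11 = rho(1) = -0.0656.
Step k = 2:
  phi_22 = [rho(2) - phi_11 rho(1)] / [1 - phi_11 rho(1)] = [-0.4577 - (-0.0656)(-0.0656)] / [1 - (-0.0656)(-0.0656)]
         = -0.46200336 / 0.99569664 = -0.464.
Therefore phi_{22} = -0.4640.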